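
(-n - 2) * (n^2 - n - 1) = -n^3 - n^2 + 3*n + 2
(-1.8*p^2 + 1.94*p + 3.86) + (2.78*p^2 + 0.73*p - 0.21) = 0.98*p^2 + 2.67*p + 3.65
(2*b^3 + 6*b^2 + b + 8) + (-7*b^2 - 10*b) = 2*b^3 - b^2 - 9*b + 8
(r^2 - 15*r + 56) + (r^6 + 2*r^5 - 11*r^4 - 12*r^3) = r^6 + 2*r^5 - 11*r^4 - 12*r^3 + r^2 - 15*r + 56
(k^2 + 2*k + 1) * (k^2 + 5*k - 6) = k^4 + 7*k^3 + 5*k^2 - 7*k - 6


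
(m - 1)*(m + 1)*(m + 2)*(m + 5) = m^4 + 7*m^3 + 9*m^2 - 7*m - 10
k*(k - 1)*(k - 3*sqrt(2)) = k^3 - 3*sqrt(2)*k^2 - k^2 + 3*sqrt(2)*k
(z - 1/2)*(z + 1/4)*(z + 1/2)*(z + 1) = z^4 + 5*z^3/4 - 5*z/16 - 1/16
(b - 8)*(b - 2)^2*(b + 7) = b^4 - 5*b^3 - 48*b^2 + 220*b - 224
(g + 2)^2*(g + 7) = g^3 + 11*g^2 + 32*g + 28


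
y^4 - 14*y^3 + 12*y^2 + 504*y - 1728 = (y - 8)*(y - 6)^2*(y + 6)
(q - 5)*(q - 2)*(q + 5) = q^3 - 2*q^2 - 25*q + 50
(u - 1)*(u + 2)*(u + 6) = u^3 + 7*u^2 + 4*u - 12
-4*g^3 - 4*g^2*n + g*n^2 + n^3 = (-2*g + n)*(g + n)*(2*g + n)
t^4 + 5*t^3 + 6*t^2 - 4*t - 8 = (t - 1)*(t + 2)^3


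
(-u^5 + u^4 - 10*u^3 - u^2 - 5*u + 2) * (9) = -9*u^5 + 9*u^4 - 90*u^3 - 9*u^2 - 45*u + 18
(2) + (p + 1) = p + 3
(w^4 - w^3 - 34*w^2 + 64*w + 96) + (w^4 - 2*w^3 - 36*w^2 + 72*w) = 2*w^4 - 3*w^3 - 70*w^2 + 136*w + 96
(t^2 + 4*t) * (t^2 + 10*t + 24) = t^4 + 14*t^3 + 64*t^2 + 96*t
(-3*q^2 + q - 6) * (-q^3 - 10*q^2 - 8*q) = 3*q^5 + 29*q^4 + 20*q^3 + 52*q^2 + 48*q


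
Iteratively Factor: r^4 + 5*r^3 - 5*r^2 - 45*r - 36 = (r - 3)*(r^3 + 8*r^2 + 19*r + 12) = (r - 3)*(r + 1)*(r^2 + 7*r + 12) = (r - 3)*(r + 1)*(r + 4)*(r + 3)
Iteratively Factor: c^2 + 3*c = (c)*(c + 3)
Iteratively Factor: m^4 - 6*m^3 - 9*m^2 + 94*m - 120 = (m - 2)*(m^3 - 4*m^2 - 17*m + 60) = (m - 5)*(m - 2)*(m^2 + m - 12) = (m - 5)*(m - 2)*(m + 4)*(m - 3)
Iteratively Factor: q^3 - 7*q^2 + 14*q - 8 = (q - 2)*(q^2 - 5*q + 4) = (q - 4)*(q - 2)*(q - 1)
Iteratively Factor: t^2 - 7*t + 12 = (t - 4)*(t - 3)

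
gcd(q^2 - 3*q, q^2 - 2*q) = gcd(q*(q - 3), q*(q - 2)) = q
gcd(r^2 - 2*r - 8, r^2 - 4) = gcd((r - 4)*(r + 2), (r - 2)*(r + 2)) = r + 2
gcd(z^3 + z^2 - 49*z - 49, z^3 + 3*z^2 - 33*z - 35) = z^2 + 8*z + 7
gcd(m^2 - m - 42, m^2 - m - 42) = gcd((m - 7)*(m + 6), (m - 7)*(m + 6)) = m^2 - m - 42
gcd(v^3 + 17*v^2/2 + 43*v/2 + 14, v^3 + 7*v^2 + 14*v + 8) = v^2 + 5*v + 4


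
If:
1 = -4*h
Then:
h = -1/4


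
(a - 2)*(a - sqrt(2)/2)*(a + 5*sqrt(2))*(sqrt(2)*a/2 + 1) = sqrt(2)*a^4/2 - sqrt(2)*a^3 + 11*a^3/2 - 11*a^2 + 2*sqrt(2)*a^2 - 4*sqrt(2)*a - 5*a + 10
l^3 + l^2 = l^2*(l + 1)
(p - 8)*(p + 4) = p^2 - 4*p - 32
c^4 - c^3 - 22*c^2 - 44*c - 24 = (c - 6)*(c + 1)*(c + 2)^2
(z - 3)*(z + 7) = z^2 + 4*z - 21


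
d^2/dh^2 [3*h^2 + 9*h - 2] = 6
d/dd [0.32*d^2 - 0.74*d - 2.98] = 0.64*d - 0.74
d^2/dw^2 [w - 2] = 0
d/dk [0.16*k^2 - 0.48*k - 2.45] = 0.32*k - 0.48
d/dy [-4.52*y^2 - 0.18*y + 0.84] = -9.04*y - 0.18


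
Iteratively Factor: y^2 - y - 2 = (y + 1)*(y - 2)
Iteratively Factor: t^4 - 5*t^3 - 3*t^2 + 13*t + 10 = (t - 2)*(t^3 - 3*t^2 - 9*t - 5) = (t - 2)*(t + 1)*(t^2 - 4*t - 5) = (t - 5)*(t - 2)*(t + 1)*(t + 1)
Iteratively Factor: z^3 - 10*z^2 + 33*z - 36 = (z - 3)*(z^2 - 7*z + 12) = (z - 4)*(z - 3)*(z - 3)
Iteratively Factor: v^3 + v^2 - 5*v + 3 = (v - 1)*(v^2 + 2*v - 3) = (v - 1)*(v + 3)*(v - 1)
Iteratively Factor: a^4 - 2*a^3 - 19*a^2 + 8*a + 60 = (a + 3)*(a^3 - 5*a^2 - 4*a + 20) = (a + 2)*(a + 3)*(a^2 - 7*a + 10) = (a - 5)*(a + 2)*(a + 3)*(a - 2)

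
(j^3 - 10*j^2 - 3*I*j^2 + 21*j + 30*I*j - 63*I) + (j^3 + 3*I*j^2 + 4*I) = 2*j^3 - 10*j^2 + 21*j + 30*I*j - 59*I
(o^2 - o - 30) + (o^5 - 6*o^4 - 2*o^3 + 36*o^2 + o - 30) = o^5 - 6*o^4 - 2*o^3 + 37*o^2 - 60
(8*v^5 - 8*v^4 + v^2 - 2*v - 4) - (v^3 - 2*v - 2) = 8*v^5 - 8*v^4 - v^3 + v^2 - 2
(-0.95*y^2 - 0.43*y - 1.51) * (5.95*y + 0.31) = -5.6525*y^3 - 2.853*y^2 - 9.1178*y - 0.4681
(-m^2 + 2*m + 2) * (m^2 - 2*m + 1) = -m^4 + 4*m^3 - 3*m^2 - 2*m + 2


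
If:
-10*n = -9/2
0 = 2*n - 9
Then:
No Solution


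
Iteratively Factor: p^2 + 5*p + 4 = (p + 1)*(p + 4)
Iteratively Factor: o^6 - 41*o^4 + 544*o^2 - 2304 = (o - 4)*(o^5 + 4*o^4 - 25*o^3 - 100*o^2 + 144*o + 576) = (o - 4)^2*(o^4 + 8*o^3 + 7*o^2 - 72*o - 144) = (o - 4)^2*(o + 3)*(o^3 + 5*o^2 - 8*o - 48) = (o - 4)^2*(o + 3)*(o + 4)*(o^2 + o - 12) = (o - 4)^2*(o - 3)*(o + 3)*(o + 4)*(o + 4)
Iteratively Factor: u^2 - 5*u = (u)*(u - 5)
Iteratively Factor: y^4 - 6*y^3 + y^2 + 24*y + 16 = (y + 1)*(y^3 - 7*y^2 + 8*y + 16) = (y + 1)^2*(y^2 - 8*y + 16) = (y - 4)*(y + 1)^2*(y - 4)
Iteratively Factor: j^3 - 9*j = (j)*(j^2 - 9) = j*(j + 3)*(j - 3)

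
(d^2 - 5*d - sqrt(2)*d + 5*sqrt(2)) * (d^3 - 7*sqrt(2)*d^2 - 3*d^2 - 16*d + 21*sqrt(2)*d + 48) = d^5 - 8*sqrt(2)*d^4 - 8*d^4 + 13*d^3 + 64*sqrt(2)*d^3 - 104*sqrt(2)*d^2 + 16*d^2 - 128*sqrt(2)*d - 30*d + 240*sqrt(2)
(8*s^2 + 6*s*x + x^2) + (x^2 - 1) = 8*s^2 + 6*s*x + 2*x^2 - 1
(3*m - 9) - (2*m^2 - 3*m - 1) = -2*m^2 + 6*m - 8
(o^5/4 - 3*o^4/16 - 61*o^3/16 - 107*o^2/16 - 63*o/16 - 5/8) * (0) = 0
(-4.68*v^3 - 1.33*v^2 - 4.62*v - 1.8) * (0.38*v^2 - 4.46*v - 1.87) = -1.7784*v^5 + 20.3674*v^4 + 12.9278*v^3 + 22.4083*v^2 + 16.6674*v + 3.366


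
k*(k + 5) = k^2 + 5*k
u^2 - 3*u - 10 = (u - 5)*(u + 2)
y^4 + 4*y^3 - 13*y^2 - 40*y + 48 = (y - 3)*(y - 1)*(y + 4)^2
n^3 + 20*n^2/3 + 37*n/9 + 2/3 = (n + 1/3)^2*(n + 6)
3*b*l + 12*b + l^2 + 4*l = (3*b + l)*(l + 4)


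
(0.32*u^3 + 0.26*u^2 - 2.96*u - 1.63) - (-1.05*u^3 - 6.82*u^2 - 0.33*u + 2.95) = 1.37*u^3 + 7.08*u^2 - 2.63*u - 4.58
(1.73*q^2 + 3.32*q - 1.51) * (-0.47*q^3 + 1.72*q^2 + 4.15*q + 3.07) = -0.8131*q^5 + 1.4152*q^4 + 13.5996*q^3 + 16.4919*q^2 + 3.9259*q - 4.6357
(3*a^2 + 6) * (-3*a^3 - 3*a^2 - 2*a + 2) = -9*a^5 - 9*a^4 - 24*a^3 - 12*a^2 - 12*a + 12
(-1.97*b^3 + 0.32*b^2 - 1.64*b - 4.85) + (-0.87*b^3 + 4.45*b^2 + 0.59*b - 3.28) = -2.84*b^3 + 4.77*b^2 - 1.05*b - 8.13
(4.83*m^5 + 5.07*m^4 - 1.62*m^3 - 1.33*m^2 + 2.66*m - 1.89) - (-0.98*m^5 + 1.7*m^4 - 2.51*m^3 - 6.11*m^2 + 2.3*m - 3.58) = 5.81*m^5 + 3.37*m^4 + 0.89*m^3 + 4.78*m^2 + 0.36*m + 1.69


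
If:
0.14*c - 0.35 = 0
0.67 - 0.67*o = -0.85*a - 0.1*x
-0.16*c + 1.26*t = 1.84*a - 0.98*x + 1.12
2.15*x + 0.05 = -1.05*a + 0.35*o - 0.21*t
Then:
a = 0.0511338857392063 - 2.11960313999128*x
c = 2.50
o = 1.06487134757959 - 2.53979502834714*x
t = 1.28102091250805 - 3.87307125205075*x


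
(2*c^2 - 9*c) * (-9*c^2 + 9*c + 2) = -18*c^4 + 99*c^3 - 77*c^2 - 18*c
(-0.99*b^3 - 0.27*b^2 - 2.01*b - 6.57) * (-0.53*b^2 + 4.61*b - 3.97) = 0.5247*b^5 - 4.4208*b^4 + 3.7509*b^3 - 4.7121*b^2 - 22.308*b + 26.0829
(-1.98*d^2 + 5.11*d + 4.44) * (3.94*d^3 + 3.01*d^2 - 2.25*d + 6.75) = -7.8012*d^5 + 14.1736*d^4 + 37.3297*d^3 - 11.4981*d^2 + 24.5025*d + 29.97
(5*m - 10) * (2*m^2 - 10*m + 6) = 10*m^3 - 70*m^2 + 130*m - 60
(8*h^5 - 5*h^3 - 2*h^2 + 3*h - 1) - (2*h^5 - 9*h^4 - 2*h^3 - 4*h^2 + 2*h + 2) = 6*h^5 + 9*h^4 - 3*h^3 + 2*h^2 + h - 3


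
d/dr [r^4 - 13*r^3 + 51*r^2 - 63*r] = 4*r^3 - 39*r^2 + 102*r - 63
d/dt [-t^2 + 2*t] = 2 - 2*t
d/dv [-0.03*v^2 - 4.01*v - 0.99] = -0.06*v - 4.01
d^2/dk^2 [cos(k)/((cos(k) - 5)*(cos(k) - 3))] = (-8*(1 - cos(k)^2)^2 - cos(k)^5 + 92*cos(k)^3 - 136*cos(k)^2 - 315*cos(k) + 248)/((cos(k) - 5)^3*(cos(k) - 3)^3)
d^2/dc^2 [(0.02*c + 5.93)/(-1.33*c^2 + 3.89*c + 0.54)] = ((0.02*c + 5.93)*(2.66*c - 3.89)*(5.32*c - 7.78) + (0.1596*c + 15.6182)*(-1.33*c^2 + 3.89*c + 0.54))/(-1.33*c^2 + 3.89*c + 0.54)^3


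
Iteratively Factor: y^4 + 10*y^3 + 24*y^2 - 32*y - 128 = (y + 4)*(y^3 + 6*y^2 - 32) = (y - 2)*(y + 4)*(y^2 + 8*y + 16) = (y - 2)*(y + 4)^2*(y + 4)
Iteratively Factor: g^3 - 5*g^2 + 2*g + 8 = (g - 2)*(g^2 - 3*g - 4) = (g - 4)*(g - 2)*(g + 1)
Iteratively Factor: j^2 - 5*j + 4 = (j - 1)*(j - 4)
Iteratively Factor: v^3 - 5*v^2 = (v)*(v^2 - 5*v) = v*(v - 5)*(v)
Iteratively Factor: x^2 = (x)*(x)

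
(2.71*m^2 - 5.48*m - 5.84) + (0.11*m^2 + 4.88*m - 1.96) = 2.82*m^2 - 0.600000000000001*m - 7.8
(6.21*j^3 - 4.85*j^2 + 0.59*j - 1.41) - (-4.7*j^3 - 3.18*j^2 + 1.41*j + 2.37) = 10.91*j^3 - 1.67*j^2 - 0.82*j - 3.78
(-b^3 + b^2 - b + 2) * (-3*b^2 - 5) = 3*b^5 - 3*b^4 + 8*b^3 - 11*b^2 + 5*b - 10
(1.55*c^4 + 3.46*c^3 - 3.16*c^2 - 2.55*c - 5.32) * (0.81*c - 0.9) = 1.2555*c^5 + 1.4076*c^4 - 5.6736*c^3 + 0.7785*c^2 - 2.0142*c + 4.788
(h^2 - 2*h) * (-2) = -2*h^2 + 4*h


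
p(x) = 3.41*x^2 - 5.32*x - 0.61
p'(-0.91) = -11.53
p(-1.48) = 14.73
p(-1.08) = 9.11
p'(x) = 6.82*x - 5.32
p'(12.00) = 76.52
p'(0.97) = 1.30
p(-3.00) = 46.04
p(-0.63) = 4.10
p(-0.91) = 7.06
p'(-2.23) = -20.53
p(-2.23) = 28.21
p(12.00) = 426.59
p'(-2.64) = -23.32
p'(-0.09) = -5.93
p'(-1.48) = -15.41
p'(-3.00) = -25.78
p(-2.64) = 37.20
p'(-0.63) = -9.62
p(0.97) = -2.56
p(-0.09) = -0.10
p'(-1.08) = -12.69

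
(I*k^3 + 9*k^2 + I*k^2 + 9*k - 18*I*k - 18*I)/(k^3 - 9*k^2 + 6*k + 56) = (I*k^3 + k^2*(9 + I) + k*(9 - 18*I) - 18*I)/(k^3 - 9*k^2 + 6*k + 56)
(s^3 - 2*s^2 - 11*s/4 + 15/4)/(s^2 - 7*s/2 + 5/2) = s + 3/2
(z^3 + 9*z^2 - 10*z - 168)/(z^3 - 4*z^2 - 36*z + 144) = (z + 7)/(z - 6)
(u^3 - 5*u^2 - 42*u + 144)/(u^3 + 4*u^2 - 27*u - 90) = (u^2 - 11*u + 24)/(u^2 - 2*u - 15)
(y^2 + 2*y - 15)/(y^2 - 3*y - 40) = (y - 3)/(y - 8)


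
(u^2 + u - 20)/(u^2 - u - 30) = (u - 4)/(u - 6)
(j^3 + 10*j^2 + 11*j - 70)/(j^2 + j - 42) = (j^2 + 3*j - 10)/(j - 6)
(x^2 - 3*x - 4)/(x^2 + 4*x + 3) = (x - 4)/(x + 3)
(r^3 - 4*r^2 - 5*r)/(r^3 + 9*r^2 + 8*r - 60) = r*(r^2 - 4*r - 5)/(r^3 + 9*r^2 + 8*r - 60)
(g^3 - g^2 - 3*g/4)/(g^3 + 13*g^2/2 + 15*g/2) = (4*g^2 - 4*g - 3)/(2*(2*g^2 + 13*g + 15))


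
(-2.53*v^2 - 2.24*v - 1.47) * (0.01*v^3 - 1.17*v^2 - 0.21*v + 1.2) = -0.0253*v^5 + 2.9377*v^4 + 3.1374*v^3 - 0.8457*v^2 - 2.3793*v - 1.764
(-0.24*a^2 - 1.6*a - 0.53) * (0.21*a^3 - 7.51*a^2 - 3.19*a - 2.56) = -0.0504*a^5 + 1.4664*a^4 + 12.6703*a^3 + 9.6987*a^2 + 5.7867*a + 1.3568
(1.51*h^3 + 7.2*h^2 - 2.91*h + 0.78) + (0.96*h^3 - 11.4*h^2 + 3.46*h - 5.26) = 2.47*h^3 - 4.2*h^2 + 0.55*h - 4.48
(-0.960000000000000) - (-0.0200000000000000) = -0.940000000000000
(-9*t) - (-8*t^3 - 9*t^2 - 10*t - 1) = 8*t^3 + 9*t^2 + t + 1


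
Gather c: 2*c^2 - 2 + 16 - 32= 2*c^2 - 18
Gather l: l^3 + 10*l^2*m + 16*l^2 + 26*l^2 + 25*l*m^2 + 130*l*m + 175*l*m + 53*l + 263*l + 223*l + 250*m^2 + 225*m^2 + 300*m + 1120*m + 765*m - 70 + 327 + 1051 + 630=l^3 + l^2*(10*m + 42) + l*(25*m^2 + 305*m + 539) + 475*m^2 + 2185*m + 1938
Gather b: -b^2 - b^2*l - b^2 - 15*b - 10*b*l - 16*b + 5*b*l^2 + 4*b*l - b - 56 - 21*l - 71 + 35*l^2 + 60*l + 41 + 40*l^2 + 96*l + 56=b^2*(-l - 2) + b*(5*l^2 - 6*l - 32) + 75*l^2 + 135*l - 30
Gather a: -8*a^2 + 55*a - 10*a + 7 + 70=-8*a^2 + 45*a + 77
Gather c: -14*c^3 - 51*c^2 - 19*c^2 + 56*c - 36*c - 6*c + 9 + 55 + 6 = -14*c^3 - 70*c^2 + 14*c + 70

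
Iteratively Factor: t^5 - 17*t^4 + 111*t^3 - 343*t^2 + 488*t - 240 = (t - 1)*(t^4 - 16*t^3 + 95*t^2 - 248*t + 240) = (t - 4)*(t - 1)*(t^3 - 12*t^2 + 47*t - 60) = (t - 4)*(t - 3)*(t - 1)*(t^2 - 9*t + 20) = (t - 4)^2*(t - 3)*(t - 1)*(t - 5)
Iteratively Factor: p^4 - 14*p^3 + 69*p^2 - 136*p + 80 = (p - 5)*(p^3 - 9*p^2 + 24*p - 16) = (p - 5)*(p - 4)*(p^2 - 5*p + 4) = (p - 5)*(p - 4)*(p - 1)*(p - 4)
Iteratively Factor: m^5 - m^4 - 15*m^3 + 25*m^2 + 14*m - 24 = (m - 3)*(m^4 + 2*m^3 - 9*m^2 - 2*m + 8) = (m - 3)*(m - 2)*(m^3 + 4*m^2 - m - 4) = (m - 3)*(m - 2)*(m + 4)*(m^2 - 1) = (m - 3)*(m - 2)*(m + 1)*(m + 4)*(m - 1)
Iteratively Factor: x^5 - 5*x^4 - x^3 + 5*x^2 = (x - 1)*(x^4 - 4*x^3 - 5*x^2) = x*(x - 1)*(x^3 - 4*x^2 - 5*x) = x^2*(x - 1)*(x^2 - 4*x - 5) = x^2*(x - 1)*(x + 1)*(x - 5)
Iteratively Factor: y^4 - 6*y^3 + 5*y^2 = (y)*(y^3 - 6*y^2 + 5*y) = y*(y - 1)*(y^2 - 5*y) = y^2*(y - 1)*(y - 5)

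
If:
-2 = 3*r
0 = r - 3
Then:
No Solution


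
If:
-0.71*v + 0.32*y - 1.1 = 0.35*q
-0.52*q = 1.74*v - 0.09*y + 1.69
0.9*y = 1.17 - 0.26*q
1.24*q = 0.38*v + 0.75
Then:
No Solution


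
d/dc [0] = 0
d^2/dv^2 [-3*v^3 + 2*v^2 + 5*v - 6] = 4 - 18*v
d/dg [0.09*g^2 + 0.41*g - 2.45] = 0.18*g + 0.41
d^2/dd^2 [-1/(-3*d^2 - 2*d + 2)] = 2*(-9*d^2 - 6*d + 4*(3*d + 1)^2 + 6)/(3*d^2 + 2*d - 2)^3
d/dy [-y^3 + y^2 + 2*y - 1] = -3*y^2 + 2*y + 2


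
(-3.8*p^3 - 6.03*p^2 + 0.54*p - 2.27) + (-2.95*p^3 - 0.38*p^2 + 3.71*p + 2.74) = -6.75*p^3 - 6.41*p^2 + 4.25*p + 0.47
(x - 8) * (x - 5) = x^2 - 13*x + 40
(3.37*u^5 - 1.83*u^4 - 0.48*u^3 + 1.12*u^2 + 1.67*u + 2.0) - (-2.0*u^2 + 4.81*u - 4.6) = 3.37*u^5 - 1.83*u^4 - 0.48*u^3 + 3.12*u^2 - 3.14*u + 6.6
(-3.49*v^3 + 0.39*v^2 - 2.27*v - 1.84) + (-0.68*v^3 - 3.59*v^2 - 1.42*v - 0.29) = -4.17*v^3 - 3.2*v^2 - 3.69*v - 2.13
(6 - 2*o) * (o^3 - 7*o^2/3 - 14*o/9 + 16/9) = -2*o^4 + 32*o^3/3 - 98*o^2/9 - 116*o/9 + 32/3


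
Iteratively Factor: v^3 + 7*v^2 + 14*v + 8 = (v + 4)*(v^2 + 3*v + 2) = (v + 2)*(v + 4)*(v + 1)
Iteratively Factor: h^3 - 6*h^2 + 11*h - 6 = (h - 3)*(h^2 - 3*h + 2) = (h - 3)*(h - 2)*(h - 1)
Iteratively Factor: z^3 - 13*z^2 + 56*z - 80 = (z - 5)*(z^2 - 8*z + 16) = (z - 5)*(z - 4)*(z - 4)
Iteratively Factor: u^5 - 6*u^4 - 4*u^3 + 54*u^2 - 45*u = (u - 5)*(u^4 - u^3 - 9*u^2 + 9*u) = (u - 5)*(u - 1)*(u^3 - 9*u) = (u - 5)*(u - 1)*(u + 3)*(u^2 - 3*u) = u*(u - 5)*(u - 1)*(u + 3)*(u - 3)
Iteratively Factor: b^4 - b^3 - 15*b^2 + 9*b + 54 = (b - 3)*(b^3 + 2*b^2 - 9*b - 18) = (b - 3)*(b + 2)*(b^2 - 9) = (b - 3)^2*(b + 2)*(b + 3)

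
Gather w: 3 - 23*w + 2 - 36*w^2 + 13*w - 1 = -36*w^2 - 10*w + 4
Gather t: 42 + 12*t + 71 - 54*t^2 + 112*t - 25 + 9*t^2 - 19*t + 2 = -45*t^2 + 105*t + 90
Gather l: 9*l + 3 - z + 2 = 9*l - z + 5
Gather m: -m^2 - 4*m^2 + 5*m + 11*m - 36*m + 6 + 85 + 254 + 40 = -5*m^2 - 20*m + 385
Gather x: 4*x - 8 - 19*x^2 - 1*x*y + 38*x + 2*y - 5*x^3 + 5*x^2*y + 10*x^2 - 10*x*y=-5*x^3 + x^2*(5*y - 9) + x*(42 - 11*y) + 2*y - 8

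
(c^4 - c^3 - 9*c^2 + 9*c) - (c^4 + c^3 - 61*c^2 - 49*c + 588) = -2*c^3 + 52*c^2 + 58*c - 588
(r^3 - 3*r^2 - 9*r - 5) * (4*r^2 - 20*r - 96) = 4*r^5 - 32*r^4 - 72*r^3 + 448*r^2 + 964*r + 480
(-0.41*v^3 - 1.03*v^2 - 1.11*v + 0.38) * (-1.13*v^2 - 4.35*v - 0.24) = 0.4633*v^5 + 2.9474*v^4 + 5.8332*v^3 + 4.6463*v^2 - 1.3866*v - 0.0912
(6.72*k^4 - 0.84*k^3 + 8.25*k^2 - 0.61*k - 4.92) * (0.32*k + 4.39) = 2.1504*k^5 + 29.232*k^4 - 1.0476*k^3 + 36.0223*k^2 - 4.2523*k - 21.5988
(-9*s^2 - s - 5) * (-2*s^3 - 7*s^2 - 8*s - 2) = 18*s^5 + 65*s^4 + 89*s^3 + 61*s^2 + 42*s + 10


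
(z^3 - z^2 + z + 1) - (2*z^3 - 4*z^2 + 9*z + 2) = -z^3 + 3*z^2 - 8*z - 1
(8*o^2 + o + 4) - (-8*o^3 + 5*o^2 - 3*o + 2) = 8*o^3 + 3*o^2 + 4*o + 2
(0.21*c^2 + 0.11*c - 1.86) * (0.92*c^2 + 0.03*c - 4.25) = 0.1932*c^4 + 0.1075*c^3 - 2.6004*c^2 - 0.5233*c + 7.905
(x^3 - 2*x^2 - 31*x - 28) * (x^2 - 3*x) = x^5 - 5*x^4 - 25*x^3 + 65*x^2 + 84*x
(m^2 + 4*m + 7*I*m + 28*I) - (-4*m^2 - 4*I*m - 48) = 5*m^2 + 4*m + 11*I*m + 48 + 28*I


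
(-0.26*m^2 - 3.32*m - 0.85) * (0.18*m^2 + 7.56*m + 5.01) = -0.0468*m^4 - 2.5632*m^3 - 26.5548*m^2 - 23.0592*m - 4.2585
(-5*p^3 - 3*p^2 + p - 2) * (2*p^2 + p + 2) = -10*p^5 - 11*p^4 - 11*p^3 - 9*p^2 - 4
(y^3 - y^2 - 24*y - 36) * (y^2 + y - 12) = y^5 - 37*y^3 - 48*y^2 + 252*y + 432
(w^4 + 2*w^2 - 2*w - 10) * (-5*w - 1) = -5*w^5 - w^4 - 10*w^3 + 8*w^2 + 52*w + 10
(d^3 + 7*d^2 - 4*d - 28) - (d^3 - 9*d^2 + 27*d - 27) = 16*d^2 - 31*d - 1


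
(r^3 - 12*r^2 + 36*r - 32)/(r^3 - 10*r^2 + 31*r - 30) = (r^2 - 10*r + 16)/(r^2 - 8*r + 15)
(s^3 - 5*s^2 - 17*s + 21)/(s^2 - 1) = (s^2 - 4*s - 21)/(s + 1)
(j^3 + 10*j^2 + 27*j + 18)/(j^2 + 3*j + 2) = (j^2 + 9*j + 18)/(j + 2)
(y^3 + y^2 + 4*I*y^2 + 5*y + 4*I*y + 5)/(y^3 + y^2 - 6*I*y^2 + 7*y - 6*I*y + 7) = (y^2 + 4*I*y + 5)/(y^2 - 6*I*y + 7)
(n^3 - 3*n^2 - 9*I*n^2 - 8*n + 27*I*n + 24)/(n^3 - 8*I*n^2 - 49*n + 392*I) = (n^2 - n*(3 + I) + 3*I)/(n^2 - 49)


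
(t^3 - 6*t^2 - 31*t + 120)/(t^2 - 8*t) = t + 2 - 15/t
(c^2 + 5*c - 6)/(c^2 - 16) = (c^2 + 5*c - 6)/(c^2 - 16)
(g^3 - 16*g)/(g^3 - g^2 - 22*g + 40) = g*(g + 4)/(g^2 + 3*g - 10)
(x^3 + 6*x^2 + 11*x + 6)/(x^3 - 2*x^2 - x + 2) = (x^2 + 5*x + 6)/(x^2 - 3*x + 2)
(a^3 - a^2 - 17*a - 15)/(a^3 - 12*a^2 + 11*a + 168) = (a^2 - 4*a - 5)/(a^2 - 15*a + 56)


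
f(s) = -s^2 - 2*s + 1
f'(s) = -2*s - 2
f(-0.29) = 1.50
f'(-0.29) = -1.42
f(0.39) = 0.07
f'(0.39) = -2.78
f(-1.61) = 1.63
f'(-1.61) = 1.22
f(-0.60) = 1.84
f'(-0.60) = -0.80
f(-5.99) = -22.90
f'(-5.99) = 9.98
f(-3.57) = -4.60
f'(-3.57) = 5.14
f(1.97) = -6.82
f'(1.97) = -5.94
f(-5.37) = -17.10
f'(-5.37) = 8.74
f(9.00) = -98.00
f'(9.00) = -20.00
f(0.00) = 1.00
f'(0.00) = -2.00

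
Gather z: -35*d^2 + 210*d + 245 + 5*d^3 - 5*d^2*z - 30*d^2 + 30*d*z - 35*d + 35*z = 5*d^3 - 65*d^2 + 175*d + z*(-5*d^2 + 30*d + 35) + 245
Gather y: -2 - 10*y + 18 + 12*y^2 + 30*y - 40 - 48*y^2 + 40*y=-36*y^2 + 60*y - 24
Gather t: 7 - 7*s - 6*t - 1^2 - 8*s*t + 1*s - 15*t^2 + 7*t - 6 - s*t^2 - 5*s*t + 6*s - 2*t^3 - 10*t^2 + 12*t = -2*t^3 + t^2*(-s - 25) + t*(13 - 13*s)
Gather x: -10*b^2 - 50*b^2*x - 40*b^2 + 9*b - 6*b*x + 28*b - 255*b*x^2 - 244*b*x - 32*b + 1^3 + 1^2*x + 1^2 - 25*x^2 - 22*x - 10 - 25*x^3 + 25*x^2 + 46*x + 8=-50*b^2 - 255*b*x^2 + 5*b - 25*x^3 + x*(-50*b^2 - 250*b + 25)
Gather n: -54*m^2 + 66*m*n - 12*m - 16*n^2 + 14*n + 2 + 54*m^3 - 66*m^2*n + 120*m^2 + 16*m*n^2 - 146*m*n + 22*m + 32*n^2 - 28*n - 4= 54*m^3 + 66*m^2 + 10*m + n^2*(16*m + 16) + n*(-66*m^2 - 80*m - 14) - 2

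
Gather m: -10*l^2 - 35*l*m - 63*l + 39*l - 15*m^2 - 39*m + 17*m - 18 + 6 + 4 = -10*l^2 - 24*l - 15*m^2 + m*(-35*l - 22) - 8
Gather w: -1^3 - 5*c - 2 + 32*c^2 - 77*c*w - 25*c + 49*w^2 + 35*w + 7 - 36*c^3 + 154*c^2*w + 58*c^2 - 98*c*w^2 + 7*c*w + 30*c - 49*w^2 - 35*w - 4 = -36*c^3 + 90*c^2 - 98*c*w^2 + w*(154*c^2 - 70*c)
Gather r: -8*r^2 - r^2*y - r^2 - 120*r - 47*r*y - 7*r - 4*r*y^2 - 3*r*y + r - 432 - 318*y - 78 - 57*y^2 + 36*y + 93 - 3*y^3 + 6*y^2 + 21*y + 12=r^2*(-y - 9) + r*(-4*y^2 - 50*y - 126) - 3*y^3 - 51*y^2 - 261*y - 405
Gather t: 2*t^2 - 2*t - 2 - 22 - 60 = 2*t^2 - 2*t - 84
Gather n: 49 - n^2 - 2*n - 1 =-n^2 - 2*n + 48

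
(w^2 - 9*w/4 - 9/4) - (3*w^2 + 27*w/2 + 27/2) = -2*w^2 - 63*w/4 - 63/4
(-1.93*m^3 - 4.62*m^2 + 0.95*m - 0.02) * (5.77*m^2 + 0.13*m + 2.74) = -11.1361*m^5 - 26.9083*m^4 - 0.407300000000001*m^3 - 12.6507*m^2 + 2.6004*m - 0.0548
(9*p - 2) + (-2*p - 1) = 7*p - 3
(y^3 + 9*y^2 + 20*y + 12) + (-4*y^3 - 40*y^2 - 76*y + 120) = -3*y^3 - 31*y^2 - 56*y + 132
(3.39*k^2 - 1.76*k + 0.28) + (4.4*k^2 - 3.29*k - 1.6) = 7.79*k^2 - 5.05*k - 1.32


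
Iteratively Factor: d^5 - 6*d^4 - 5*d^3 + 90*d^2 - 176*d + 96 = (d - 3)*(d^4 - 3*d^3 - 14*d^2 + 48*d - 32) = (d - 4)*(d - 3)*(d^3 + d^2 - 10*d + 8) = (d - 4)*(d - 3)*(d + 4)*(d^2 - 3*d + 2) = (d - 4)*(d - 3)*(d - 1)*(d + 4)*(d - 2)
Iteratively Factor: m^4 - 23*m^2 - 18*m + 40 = (m - 5)*(m^3 + 5*m^2 + 2*m - 8) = (m - 5)*(m - 1)*(m^2 + 6*m + 8) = (m - 5)*(m - 1)*(m + 2)*(m + 4)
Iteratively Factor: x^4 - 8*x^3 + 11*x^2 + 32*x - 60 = (x - 5)*(x^3 - 3*x^2 - 4*x + 12) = (x - 5)*(x - 2)*(x^2 - x - 6) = (x - 5)*(x - 2)*(x + 2)*(x - 3)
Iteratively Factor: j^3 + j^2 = (j + 1)*(j^2) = j*(j + 1)*(j)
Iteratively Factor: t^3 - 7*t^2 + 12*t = (t - 3)*(t^2 - 4*t) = t*(t - 3)*(t - 4)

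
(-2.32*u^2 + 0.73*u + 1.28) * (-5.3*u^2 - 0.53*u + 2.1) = 12.296*u^4 - 2.6394*u^3 - 12.0429*u^2 + 0.8546*u + 2.688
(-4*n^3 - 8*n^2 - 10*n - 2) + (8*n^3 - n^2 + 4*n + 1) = 4*n^3 - 9*n^2 - 6*n - 1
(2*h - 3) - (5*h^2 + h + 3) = -5*h^2 + h - 6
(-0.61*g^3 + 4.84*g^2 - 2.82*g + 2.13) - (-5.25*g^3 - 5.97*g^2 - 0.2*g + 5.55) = 4.64*g^3 + 10.81*g^2 - 2.62*g - 3.42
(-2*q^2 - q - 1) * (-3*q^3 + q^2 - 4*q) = 6*q^5 + q^4 + 10*q^3 + 3*q^2 + 4*q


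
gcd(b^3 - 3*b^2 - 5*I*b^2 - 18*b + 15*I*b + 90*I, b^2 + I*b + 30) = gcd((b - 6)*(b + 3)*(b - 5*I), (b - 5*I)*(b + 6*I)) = b - 5*I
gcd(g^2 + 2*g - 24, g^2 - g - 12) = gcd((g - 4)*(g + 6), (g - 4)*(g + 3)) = g - 4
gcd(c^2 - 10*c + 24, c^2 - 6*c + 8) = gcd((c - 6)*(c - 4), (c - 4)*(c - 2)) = c - 4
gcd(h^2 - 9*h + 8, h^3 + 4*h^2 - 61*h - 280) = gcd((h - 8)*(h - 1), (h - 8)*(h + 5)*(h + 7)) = h - 8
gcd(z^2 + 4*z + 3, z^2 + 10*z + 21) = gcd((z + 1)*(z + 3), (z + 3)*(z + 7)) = z + 3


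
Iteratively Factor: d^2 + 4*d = (d + 4)*(d)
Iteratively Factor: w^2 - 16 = (w + 4)*(w - 4)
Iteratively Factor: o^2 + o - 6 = (o - 2)*(o + 3)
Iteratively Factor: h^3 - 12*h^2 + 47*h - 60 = (h - 5)*(h^2 - 7*h + 12) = (h - 5)*(h - 3)*(h - 4)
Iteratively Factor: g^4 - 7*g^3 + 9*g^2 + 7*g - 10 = (g - 5)*(g^3 - 2*g^2 - g + 2) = (g - 5)*(g + 1)*(g^2 - 3*g + 2) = (g - 5)*(g - 1)*(g + 1)*(g - 2)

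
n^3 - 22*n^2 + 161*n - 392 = (n - 8)*(n - 7)^2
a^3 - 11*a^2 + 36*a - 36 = (a - 6)*(a - 3)*(a - 2)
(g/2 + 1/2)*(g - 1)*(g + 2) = g^3/2 + g^2 - g/2 - 1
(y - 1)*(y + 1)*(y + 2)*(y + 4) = y^4 + 6*y^3 + 7*y^2 - 6*y - 8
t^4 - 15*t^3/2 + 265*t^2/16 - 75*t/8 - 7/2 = (t - 4)*(t - 2)*(t - 7/4)*(t + 1/4)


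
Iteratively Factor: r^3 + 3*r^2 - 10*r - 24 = (r + 4)*(r^2 - r - 6) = (r - 3)*(r + 4)*(r + 2)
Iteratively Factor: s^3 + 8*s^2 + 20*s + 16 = (s + 2)*(s^2 + 6*s + 8) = (s + 2)^2*(s + 4)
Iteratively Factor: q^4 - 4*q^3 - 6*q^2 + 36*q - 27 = (q - 1)*(q^3 - 3*q^2 - 9*q + 27) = (q - 1)*(q + 3)*(q^2 - 6*q + 9) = (q - 3)*(q - 1)*(q + 3)*(q - 3)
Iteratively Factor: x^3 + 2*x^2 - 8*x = (x - 2)*(x^2 + 4*x) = x*(x - 2)*(x + 4)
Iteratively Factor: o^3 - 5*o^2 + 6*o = (o - 2)*(o^2 - 3*o) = (o - 3)*(o - 2)*(o)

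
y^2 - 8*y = y*(y - 8)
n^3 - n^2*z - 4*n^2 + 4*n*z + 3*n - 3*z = (n - 3)*(n - 1)*(n - z)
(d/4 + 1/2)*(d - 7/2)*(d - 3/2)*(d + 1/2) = d^4/4 - 5*d^3/8 - 25*d^2/16 + 65*d/32 + 21/16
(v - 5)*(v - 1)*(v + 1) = v^3 - 5*v^2 - v + 5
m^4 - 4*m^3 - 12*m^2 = m^2*(m - 6)*(m + 2)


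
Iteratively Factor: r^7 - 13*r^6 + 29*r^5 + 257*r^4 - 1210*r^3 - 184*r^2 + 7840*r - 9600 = (r - 5)*(r^6 - 8*r^5 - 11*r^4 + 202*r^3 - 200*r^2 - 1184*r + 1920) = (r - 5)*(r - 4)*(r^5 - 4*r^4 - 27*r^3 + 94*r^2 + 176*r - 480) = (r - 5)*(r - 4)^2*(r^4 - 27*r^2 - 14*r + 120) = (r - 5)*(r - 4)^2*(r + 3)*(r^3 - 3*r^2 - 18*r + 40) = (r - 5)*(r - 4)^2*(r + 3)*(r + 4)*(r^2 - 7*r + 10) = (r - 5)*(r - 4)^2*(r - 2)*(r + 3)*(r + 4)*(r - 5)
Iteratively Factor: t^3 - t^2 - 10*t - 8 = (t + 2)*(t^2 - 3*t - 4) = (t - 4)*(t + 2)*(t + 1)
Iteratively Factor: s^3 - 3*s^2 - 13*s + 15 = (s + 3)*(s^2 - 6*s + 5) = (s - 1)*(s + 3)*(s - 5)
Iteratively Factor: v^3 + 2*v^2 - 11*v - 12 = (v + 1)*(v^2 + v - 12) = (v + 1)*(v + 4)*(v - 3)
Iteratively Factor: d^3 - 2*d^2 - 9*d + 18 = (d - 2)*(d^2 - 9) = (d - 2)*(d + 3)*(d - 3)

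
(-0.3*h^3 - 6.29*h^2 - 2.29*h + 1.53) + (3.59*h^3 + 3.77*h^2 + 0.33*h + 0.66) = 3.29*h^3 - 2.52*h^2 - 1.96*h + 2.19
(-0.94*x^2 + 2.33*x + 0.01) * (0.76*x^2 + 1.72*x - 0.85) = -0.7144*x^4 + 0.154*x^3 + 4.8142*x^2 - 1.9633*x - 0.0085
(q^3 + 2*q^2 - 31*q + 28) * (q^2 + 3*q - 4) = q^5 + 5*q^4 - 29*q^3 - 73*q^2 + 208*q - 112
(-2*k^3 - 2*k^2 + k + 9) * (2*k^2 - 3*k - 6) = -4*k^5 + 2*k^4 + 20*k^3 + 27*k^2 - 33*k - 54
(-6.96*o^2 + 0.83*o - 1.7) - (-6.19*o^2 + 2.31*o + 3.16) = -0.77*o^2 - 1.48*o - 4.86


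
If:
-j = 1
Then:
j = -1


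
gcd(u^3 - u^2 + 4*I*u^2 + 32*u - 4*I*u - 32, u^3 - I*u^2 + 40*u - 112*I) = u - 4*I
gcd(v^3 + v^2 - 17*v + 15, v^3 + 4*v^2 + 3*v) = 1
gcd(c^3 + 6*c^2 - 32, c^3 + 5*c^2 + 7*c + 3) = 1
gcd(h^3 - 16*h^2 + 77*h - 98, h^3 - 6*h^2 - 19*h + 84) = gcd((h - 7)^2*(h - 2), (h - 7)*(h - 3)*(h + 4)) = h - 7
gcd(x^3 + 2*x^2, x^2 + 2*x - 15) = 1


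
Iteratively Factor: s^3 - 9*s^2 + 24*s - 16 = (s - 4)*(s^2 - 5*s + 4) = (s - 4)^2*(s - 1)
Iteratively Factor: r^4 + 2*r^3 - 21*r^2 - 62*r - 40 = (r + 1)*(r^3 + r^2 - 22*r - 40) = (r + 1)*(r + 4)*(r^2 - 3*r - 10) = (r - 5)*(r + 1)*(r + 4)*(r + 2)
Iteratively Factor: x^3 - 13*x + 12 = (x - 3)*(x^2 + 3*x - 4) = (x - 3)*(x - 1)*(x + 4)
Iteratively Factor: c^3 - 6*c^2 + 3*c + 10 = (c + 1)*(c^2 - 7*c + 10) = (c - 2)*(c + 1)*(c - 5)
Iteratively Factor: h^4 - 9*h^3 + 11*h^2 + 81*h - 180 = (h - 5)*(h^3 - 4*h^2 - 9*h + 36) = (h - 5)*(h + 3)*(h^2 - 7*h + 12) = (h - 5)*(h - 4)*(h + 3)*(h - 3)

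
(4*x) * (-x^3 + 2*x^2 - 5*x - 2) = -4*x^4 + 8*x^3 - 20*x^2 - 8*x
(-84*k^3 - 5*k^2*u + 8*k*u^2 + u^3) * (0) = 0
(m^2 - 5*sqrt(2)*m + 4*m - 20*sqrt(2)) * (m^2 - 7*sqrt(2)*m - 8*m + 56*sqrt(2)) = m^4 - 12*sqrt(2)*m^3 - 4*m^3 + 38*m^2 + 48*sqrt(2)*m^2 - 280*m + 384*sqrt(2)*m - 2240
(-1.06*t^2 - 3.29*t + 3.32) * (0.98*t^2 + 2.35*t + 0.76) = -1.0388*t^4 - 5.7152*t^3 - 5.2835*t^2 + 5.3016*t + 2.5232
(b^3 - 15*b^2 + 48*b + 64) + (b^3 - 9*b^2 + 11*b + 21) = 2*b^3 - 24*b^2 + 59*b + 85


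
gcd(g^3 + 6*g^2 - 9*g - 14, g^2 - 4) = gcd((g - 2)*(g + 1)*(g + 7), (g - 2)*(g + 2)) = g - 2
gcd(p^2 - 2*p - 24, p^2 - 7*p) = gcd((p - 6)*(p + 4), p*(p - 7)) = 1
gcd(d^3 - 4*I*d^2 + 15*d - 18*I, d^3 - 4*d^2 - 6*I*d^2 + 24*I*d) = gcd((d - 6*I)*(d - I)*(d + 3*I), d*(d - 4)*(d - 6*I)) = d - 6*I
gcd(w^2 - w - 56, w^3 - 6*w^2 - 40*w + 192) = w - 8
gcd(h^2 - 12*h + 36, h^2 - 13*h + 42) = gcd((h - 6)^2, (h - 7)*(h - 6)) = h - 6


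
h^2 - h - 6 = (h - 3)*(h + 2)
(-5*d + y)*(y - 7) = -5*d*y + 35*d + y^2 - 7*y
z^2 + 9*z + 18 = (z + 3)*(z + 6)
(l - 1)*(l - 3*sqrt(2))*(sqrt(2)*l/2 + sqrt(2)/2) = sqrt(2)*l^3/2 - 3*l^2 - sqrt(2)*l/2 + 3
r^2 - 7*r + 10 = (r - 5)*(r - 2)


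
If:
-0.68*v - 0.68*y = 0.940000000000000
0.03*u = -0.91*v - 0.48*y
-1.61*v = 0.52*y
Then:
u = 12.67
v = 0.66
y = -2.04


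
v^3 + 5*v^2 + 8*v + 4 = (v + 1)*(v + 2)^2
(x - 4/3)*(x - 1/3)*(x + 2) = x^3 + x^2/3 - 26*x/9 + 8/9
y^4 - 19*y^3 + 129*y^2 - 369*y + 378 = (y - 7)*(y - 6)*(y - 3)^2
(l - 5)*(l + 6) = l^2 + l - 30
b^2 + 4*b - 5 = (b - 1)*(b + 5)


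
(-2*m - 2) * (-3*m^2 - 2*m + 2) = 6*m^3 + 10*m^2 - 4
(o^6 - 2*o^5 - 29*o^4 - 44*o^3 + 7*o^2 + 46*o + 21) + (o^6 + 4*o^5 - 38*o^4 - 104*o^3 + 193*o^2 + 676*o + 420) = 2*o^6 + 2*o^5 - 67*o^4 - 148*o^3 + 200*o^2 + 722*o + 441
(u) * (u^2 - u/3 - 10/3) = u^3 - u^2/3 - 10*u/3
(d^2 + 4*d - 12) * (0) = 0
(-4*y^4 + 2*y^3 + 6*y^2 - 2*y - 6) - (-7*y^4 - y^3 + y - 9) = 3*y^4 + 3*y^3 + 6*y^2 - 3*y + 3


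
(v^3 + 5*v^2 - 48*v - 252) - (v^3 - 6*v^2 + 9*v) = 11*v^2 - 57*v - 252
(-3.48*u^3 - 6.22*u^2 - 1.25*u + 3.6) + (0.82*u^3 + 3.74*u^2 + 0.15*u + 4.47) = -2.66*u^3 - 2.48*u^2 - 1.1*u + 8.07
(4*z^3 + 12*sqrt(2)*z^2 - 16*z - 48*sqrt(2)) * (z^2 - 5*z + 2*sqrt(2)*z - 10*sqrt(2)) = 4*z^5 - 20*z^4 + 20*sqrt(2)*z^4 - 100*sqrt(2)*z^3 + 32*z^3 - 160*z^2 - 80*sqrt(2)*z^2 - 192*z + 400*sqrt(2)*z + 960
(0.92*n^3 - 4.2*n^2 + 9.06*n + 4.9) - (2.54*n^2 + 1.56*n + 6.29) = 0.92*n^3 - 6.74*n^2 + 7.5*n - 1.39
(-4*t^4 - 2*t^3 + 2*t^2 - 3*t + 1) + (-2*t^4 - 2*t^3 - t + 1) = -6*t^4 - 4*t^3 + 2*t^2 - 4*t + 2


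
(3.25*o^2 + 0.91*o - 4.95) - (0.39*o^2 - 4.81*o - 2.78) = 2.86*o^2 + 5.72*o - 2.17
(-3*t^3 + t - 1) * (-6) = 18*t^3 - 6*t + 6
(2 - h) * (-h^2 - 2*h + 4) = h^3 - 8*h + 8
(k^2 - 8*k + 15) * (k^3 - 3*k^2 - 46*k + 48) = k^5 - 11*k^4 - 7*k^3 + 371*k^2 - 1074*k + 720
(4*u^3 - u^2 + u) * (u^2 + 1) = 4*u^5 - u^4 + 5*u^3 - u^2 + u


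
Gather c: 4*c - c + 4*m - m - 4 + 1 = 3*c + 3*m - 3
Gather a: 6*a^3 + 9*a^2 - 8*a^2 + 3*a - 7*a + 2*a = 6*a^3 + a^2 - 2*a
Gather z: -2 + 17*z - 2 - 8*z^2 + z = -8*z^2 + 18*z - 4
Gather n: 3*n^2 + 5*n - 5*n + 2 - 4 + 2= 3*n^2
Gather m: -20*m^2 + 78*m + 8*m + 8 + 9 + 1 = -20*m^2 + 86*m + 18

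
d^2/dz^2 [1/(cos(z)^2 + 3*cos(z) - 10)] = (-4*sin(z)^4 + 51*sin(z)^2 - 75*cos(z)/4 - 9*cos(3*z)/4 - 9)/((cos(z) - 2)^3*(cos(z) + 5)^3)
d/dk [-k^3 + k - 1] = 1 - 3*k^2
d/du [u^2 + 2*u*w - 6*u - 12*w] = 2*u + 2*w - 6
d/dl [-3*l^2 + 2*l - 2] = 2 - 6*l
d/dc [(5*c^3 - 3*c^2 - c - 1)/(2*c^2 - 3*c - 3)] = 2*c*(5*c^3 - 15*c^2 - 17*c + 11)/(4*c^4 - 12*c^3 - 3*c^2 + 18*c + 9)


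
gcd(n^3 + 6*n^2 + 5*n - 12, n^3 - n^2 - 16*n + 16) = n^2 + 3*n - 4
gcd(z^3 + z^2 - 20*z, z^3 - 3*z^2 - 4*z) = z^2 - 4*z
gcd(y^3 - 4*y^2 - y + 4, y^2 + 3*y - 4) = y - 1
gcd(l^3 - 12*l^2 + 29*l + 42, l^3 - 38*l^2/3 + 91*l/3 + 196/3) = l - 7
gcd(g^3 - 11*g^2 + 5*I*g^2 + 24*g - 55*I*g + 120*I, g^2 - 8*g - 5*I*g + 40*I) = g - 8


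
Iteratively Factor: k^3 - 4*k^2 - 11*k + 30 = (k - 5)*(k^2 + k - 6) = (k - 5)*(k - 2)*(k + 3)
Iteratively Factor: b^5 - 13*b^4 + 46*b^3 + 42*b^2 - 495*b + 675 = (b - 3)*(b^4 - 10*b^3 + 16*b^2 + 90*b - 225) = (b - 5)*(b - 3)*(b^3 - 5*b^2 - 9*b + 45) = (b - 5)*(b - 3)*(b + 3)*(b^2 - 8*b + 15) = (b - 5)^2*(b - 3)*(b + 3)*(b - 3)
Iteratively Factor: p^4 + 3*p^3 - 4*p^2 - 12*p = (p + 2)*(p^3 + p^2 - 6*p) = (p + 2)*(p + 3)*(p^2 - 2*p) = p*(p + 2)*(p + 3)*(p - 2)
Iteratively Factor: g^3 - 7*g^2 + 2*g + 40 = (g - 5)*(g^2 - 2*g - 8) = (g - 5)*(g - 4)*(g + 2)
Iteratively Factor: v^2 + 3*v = (v + 3)*(v)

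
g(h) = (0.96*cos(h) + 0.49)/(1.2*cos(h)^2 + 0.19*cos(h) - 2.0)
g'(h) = (2.4*sin(h)*cos(h) + 0.19*sin(h))*(0.96*cos(h) + 0.49)/(1.2*cos(h)^2 + 0.19*cos(h) - 2.0)^2 - 0.96*sin(h)/(1.2*cos(h)^2 + 0.19*cos(h) - 2.0)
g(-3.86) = 0.16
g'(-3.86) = 0.55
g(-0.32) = -1.90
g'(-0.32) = -2.40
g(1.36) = -0.36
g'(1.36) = 0.62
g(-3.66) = 0.27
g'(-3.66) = 0.58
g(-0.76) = -0.96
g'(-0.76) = -1.58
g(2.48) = 0.19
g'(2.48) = 0.56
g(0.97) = -0.68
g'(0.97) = 1.10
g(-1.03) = -0.62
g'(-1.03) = -1.00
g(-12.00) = -1.32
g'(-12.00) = 2.12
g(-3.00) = 0.45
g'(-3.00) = -0.27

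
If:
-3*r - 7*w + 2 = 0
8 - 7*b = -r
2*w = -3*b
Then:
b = 52/21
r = 28/3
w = -26/7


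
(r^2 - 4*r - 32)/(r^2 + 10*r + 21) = (r^2 - 4*r - 32)/(r^2 + 10*r + 21)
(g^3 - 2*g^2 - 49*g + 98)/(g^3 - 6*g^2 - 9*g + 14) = (g^2 + 5*g - 14)/(g^2 + g - 2)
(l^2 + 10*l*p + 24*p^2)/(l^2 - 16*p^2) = (-l - 6*p)/(-l + 4*p)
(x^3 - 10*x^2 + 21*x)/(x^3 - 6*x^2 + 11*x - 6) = x*(x - 7)/(x^2 - 3*x + 2)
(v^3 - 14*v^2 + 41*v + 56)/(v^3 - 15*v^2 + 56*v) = (v + 1)/v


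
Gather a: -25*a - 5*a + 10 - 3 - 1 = 6 - 30*a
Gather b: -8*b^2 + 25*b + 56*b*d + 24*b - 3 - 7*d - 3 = -8*b^2 + b*(56*d + 49) - 7*d - 6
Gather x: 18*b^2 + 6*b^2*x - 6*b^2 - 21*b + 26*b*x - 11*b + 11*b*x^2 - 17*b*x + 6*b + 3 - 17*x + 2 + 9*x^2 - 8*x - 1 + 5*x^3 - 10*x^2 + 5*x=12*b^2 - 26*b + 5*x^3 + x^2*(11*b - 1) + x*(6*b^2 + 9*b - 20) + 4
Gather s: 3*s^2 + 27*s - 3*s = 3*s^2 + 24*s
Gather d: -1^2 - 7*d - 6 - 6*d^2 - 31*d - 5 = -6*d^2 - 38*d - 12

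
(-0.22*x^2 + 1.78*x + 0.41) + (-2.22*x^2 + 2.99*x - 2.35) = -2.44*x^2 + 4.77*x - 1.94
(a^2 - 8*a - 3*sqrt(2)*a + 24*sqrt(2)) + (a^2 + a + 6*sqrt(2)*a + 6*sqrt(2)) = 2*a^2 - 7*a + 3*sqrt(2)*a + 30*sqrt(2)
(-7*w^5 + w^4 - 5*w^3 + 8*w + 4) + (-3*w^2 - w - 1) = -7*w^5 + w^4 - 5*w^3 - 3*w^2 + 7*w + 3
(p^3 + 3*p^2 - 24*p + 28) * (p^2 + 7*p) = p^5 + 10*p^4 - 3*p^3 - 140*p^2 + 196*p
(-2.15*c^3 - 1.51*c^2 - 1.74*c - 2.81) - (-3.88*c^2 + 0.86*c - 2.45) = -2.15*c^3 + 2.37*c^2 - 2.6*c - 0.36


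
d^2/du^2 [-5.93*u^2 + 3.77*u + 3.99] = -11.8600000000000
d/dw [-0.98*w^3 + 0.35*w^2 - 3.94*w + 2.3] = -2.94*w^2 + 0.7*w - 3.94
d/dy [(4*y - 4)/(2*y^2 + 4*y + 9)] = 4*(2*y^2 + 4*y - 4*(y - 1)*(y + 1) + 9)/(2*y^2 + 4*y + 9)^2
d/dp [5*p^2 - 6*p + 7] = 10*p - 6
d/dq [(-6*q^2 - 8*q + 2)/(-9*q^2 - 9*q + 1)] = 2*(-9*q^2 + 12*q + 5)/(81*q^4 + 162*q^3 + 63*q^2 - 18*q + 1)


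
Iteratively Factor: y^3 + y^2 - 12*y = (y + 4)*(y^2 - 3*y) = (y - 3)*(y + 4)*(y)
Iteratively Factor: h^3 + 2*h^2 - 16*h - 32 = (h - 4)*(h^2 + 6*h + 8) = (h - 4)*(h + 2)*(h + 4)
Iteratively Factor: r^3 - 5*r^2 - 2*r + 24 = (r + 2)*(r^2 - 7*r + 12) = (r - 3)*(r + 2)*(r - 4)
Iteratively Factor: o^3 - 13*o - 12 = (o - 4)*(o^2 + 4*o + 3) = (o - 4)*(o + 3)*(o + 1)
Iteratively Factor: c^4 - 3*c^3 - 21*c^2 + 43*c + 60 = (c + 1)*(c^3 - 4*c^2 - 17*c + 60) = (c - 3)*(c + 1)*(c^2 - c - 20) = (c - 5)*(c - 3)*(c + 1)*(c + 4)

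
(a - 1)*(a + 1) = a^2 - 1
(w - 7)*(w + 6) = w^2 - w - 42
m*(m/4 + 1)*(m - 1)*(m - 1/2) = m^4/4 + 5*m^3/8 - 11*m^2/8 + m/2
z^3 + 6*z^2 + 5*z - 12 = (z - 1)*(z + 3)*(z + 4)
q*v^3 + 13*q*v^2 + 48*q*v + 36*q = (v + 6)^2*(q*v + q)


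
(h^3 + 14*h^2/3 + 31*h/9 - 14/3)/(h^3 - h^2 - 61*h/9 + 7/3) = (3*h^2 + 7*h - 6)/(3*h^2 - 10*h + 3)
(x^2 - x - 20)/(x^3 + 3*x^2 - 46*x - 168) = (x - 5)/(x^2 - x - 42)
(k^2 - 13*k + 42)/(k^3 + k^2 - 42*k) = (k - 7)/(k*(k + 7))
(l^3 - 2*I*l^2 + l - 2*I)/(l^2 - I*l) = l - I + 2/l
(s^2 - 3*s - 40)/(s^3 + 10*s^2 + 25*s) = (s - 8)/(s*(s + 5))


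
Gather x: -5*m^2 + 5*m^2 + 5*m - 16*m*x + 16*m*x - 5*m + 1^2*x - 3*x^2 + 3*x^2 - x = 0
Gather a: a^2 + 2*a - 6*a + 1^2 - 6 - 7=a^2 - 4*a - 12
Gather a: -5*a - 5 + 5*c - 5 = -5*a + 5*c - 10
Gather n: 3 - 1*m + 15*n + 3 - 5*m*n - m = -2*m + n*(15 - 5*m) + 6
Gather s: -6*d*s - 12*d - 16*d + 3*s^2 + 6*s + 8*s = -28*d + 3*s^2 + s*(14 - 6*d)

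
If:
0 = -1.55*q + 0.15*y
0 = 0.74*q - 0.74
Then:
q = 1.00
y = 10.33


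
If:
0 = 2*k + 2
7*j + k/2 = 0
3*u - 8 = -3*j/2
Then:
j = 1/14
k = -1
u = 221/84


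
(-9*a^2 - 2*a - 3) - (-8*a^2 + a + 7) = -a^2 - 3*a - 10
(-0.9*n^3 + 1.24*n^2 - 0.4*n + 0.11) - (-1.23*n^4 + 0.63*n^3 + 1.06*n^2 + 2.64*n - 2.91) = 1.23*n^4 - 1.53*n^3 + 0.18*n^2 - 3.04*n + 3.02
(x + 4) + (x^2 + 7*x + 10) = x^2 + 8*x + 14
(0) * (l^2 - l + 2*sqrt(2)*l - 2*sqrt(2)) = 0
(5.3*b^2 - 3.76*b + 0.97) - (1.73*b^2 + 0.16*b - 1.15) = 3.57*b^2 - 3.92*b + 2.12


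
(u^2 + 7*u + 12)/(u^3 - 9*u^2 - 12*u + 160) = (u + 3)/(u^2 - 13*u + 40)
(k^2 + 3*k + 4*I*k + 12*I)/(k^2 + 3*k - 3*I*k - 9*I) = (k + 4*I)/(k - 3*I)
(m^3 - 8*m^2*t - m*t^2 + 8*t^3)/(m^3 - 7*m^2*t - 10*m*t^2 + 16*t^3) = (m + t)/(m + 2*t)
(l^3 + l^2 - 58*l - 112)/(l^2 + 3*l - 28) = (l^2 - 6*l - 16)/(l - 4)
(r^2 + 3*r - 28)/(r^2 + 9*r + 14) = (r - 4)/(r + 2)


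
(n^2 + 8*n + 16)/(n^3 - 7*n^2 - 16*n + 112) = (n + 4)/(n^2 - 11*n + 28)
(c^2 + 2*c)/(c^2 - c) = (c + 2)/(c - 1)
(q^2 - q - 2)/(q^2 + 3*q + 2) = (q - 2)/(q + 2)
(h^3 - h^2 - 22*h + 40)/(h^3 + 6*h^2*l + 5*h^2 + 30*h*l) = (h^2 - 6*h + 8)/(h*(h + 6*l))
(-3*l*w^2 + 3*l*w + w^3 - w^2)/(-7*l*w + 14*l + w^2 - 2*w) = w*(3*l*w - 3*l - w^2 + w)/(7*l*w - 14*l - w^2 + 2*w)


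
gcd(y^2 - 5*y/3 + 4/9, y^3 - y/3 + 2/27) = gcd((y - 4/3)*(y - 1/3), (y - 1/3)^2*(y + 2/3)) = y - 1/3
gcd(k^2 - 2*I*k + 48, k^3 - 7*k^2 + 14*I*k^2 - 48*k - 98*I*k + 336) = k + 6*I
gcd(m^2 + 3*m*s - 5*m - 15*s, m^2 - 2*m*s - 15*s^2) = m + 3*s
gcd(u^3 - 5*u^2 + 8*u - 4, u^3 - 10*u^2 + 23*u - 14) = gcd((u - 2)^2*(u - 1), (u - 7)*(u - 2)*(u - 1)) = u^2 - 3*u + 2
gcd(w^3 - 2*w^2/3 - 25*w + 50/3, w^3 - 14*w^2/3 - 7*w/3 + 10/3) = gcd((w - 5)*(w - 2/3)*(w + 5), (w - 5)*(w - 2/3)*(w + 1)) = w^2 - 17*w/3 + 10/3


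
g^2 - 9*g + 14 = (g - 7)*(g - 2)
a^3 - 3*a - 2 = (a - 2)*(a + 1)^2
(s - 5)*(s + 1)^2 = s^3 - 3*s^2 - 9*s - 5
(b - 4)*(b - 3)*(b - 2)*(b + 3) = b^4 - 6*b^3 - b^2 + 54*b - 72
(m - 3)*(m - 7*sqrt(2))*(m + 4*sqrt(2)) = m^3 - 3*sqrt(2)*m^2 - 3*m^2 - 56*m + 9*sqrt(2)*m + 168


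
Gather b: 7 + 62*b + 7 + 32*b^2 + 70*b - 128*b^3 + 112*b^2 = -128*b^3 + 144*b^2 + 132*b + 14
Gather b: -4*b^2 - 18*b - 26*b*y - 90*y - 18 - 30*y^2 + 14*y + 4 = -4*b^2 + b*(-26*y - 18) - 30*y^2 - 76*y - 14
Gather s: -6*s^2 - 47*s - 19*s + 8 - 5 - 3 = -6*s^2 - 66*s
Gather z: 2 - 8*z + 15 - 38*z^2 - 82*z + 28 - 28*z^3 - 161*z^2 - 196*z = -28*z^3 - 199*z^2 - 286*z + 45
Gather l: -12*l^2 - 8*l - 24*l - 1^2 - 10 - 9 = -12*l^2 - 32*l - 20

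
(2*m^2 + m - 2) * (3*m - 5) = 6*m^3 - 7*m^2 - 11*m + 10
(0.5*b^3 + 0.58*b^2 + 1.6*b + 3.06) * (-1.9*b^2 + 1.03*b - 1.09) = -0.95*b^5 - 0.587*b^4 - 2.9876*b^3 - 4.7982*b^2 + 1.4078*b - 3.3354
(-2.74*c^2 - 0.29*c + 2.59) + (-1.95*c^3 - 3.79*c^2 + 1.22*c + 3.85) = -1.95*c^3 - 6.53*c^2 + 0.93*c + 6.44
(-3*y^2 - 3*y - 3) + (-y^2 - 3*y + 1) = -4*y^2 - 6*y - 2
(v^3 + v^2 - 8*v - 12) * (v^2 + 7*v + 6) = v^5 + 8*v^4 + 5*v^3 - 62*v^2 - 132*v - 72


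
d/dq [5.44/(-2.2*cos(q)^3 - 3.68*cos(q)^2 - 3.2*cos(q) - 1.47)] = (35.904*sin(q)^2 - 40.0384*cos(q) - 53.312)*sin(q)/(2.2*cos(q)^3 + 3.68*cos(q)^2 + 3.2*cos(q) + 1.47)^2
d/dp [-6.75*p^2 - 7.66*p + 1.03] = -13.5*p - 7.66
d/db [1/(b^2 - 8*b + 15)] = 2*(4 - b)/(b^2 - 8*b + 15)^2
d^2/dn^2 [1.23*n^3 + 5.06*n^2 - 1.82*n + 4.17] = 7.38*n + 10.12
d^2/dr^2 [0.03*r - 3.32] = 0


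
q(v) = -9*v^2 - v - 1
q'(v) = -18*v - 1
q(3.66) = -125.22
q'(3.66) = -66.88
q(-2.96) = -76.89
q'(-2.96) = 52.28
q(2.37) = -53.92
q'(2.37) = -43.66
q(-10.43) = -969.63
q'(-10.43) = 186.74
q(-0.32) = -1.60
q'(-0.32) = 4.76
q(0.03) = -1.04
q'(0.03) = -1.54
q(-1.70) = -25.31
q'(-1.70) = 29.60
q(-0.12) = -1.01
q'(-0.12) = 1.16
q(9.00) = -739.00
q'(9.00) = -163.00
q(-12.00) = -1285.00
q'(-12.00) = 215.00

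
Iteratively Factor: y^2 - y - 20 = (y - 5)*(y + 4)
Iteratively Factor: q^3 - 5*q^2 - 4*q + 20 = (q - 2)*(q^2 - 3*q - 10) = (q - 5)*(q - 2)*(q + 2)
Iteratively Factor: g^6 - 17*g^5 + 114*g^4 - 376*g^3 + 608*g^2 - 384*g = (g)*(g^5 - 17*g^4 + 114*g^3 - 376*g^2 + 608*g - 384) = g*(g - 4)*(g^4 - 13*g^3 + 62*g^2 - 128*g + 96) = g*(g - 4)*(g - 2)*(g^3 - 11*g^2 + 40*g - 48) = g*(g - 4)*(g - 3)*(g - 2)*(g^2 - 8*g + 16) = g*(g - 4)^2*(g - 3)*(g - 2)*(g - 4)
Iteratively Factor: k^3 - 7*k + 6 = (k + 3)*(k^2 - 3*k + 2) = (k - 1)*(k + 3)*(k - 2)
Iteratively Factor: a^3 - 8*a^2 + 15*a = (a - 5)*(a^2 - 3*a) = (a - 5)*(a - 3)*(a)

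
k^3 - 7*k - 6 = (k - 3)*(k + 1)*(k + 2)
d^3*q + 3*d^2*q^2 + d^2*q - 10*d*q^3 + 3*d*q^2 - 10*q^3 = (d - 2*q)*(d + 5*q)*(d*q + q)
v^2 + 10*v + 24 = (v + 4)*(v + 6)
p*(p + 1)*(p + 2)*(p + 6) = p^4 + 9*p^3 + 20*p^2 + 12*p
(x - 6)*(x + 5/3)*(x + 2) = x^3 - 7*x^2/3 - 56*x/3 - 20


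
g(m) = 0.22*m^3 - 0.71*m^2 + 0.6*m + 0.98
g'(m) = 0.66*m^2 - 1.42*m + 0.6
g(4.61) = 10.21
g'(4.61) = 8.08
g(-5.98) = -75.04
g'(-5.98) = 32.69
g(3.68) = 4.54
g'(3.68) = 4.31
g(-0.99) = -0.52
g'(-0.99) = 2.65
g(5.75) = 22.78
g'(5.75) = 14.26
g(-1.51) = -2.30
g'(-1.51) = 4.25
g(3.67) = 4.49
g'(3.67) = 4.28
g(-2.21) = -6.19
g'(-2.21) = 6.96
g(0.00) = 0.98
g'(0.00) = 0.60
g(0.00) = 0.98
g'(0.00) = 0.60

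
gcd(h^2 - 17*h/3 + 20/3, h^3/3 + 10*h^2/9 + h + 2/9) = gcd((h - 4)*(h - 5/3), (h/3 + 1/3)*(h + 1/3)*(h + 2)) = 1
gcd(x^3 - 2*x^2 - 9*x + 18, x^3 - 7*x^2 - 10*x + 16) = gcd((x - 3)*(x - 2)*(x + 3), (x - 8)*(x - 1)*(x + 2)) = 1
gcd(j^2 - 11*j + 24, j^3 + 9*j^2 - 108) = j - 3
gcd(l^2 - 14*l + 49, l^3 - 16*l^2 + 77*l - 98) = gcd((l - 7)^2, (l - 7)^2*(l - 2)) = l^2 - 14*l + 49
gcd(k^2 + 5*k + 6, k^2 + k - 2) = k + 2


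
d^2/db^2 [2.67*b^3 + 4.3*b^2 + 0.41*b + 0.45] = 16.02*b + 8.6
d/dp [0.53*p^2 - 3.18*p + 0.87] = 1.06*p - 3.18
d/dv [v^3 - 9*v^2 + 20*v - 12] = 3*v^2 - 18*v + 20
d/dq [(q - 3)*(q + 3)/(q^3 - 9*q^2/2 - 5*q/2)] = 2*(-2*q^4 + 49*q^2 - 162*q - 45)/(q^2*(4*q^4 - 36*q^3 + 61*q^2 + 90*q + 25))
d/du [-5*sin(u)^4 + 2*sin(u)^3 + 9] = 2*(3 - 10*sin(u))*sin(u)^2*cos(u)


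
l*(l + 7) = l^2 + 7*l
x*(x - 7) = x^2 - 7*x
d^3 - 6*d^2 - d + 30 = (d - 5)*(d - 3)*(d + 2)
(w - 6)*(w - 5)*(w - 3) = w^3 - 14*w^2 + 63*w - 90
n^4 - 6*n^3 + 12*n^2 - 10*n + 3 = (n - 3)*(n - 1)^3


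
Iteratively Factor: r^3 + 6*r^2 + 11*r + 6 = (r + 3)*(r^2 + 3*r + 2) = (r + 2)*(r + 3)*(r + 1)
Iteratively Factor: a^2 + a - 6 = (a + 3)*(a - 2)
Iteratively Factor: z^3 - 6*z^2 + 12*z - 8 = (z - 2)*(z^2 - 4*z + 4) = (z - 2)^2*(z - 2)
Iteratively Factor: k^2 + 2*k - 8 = (k - 2)*(k + 4)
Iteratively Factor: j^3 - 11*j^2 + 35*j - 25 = (j - 5)*(j^2 - 6*j + 5) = (j - 5)*(j - 1)*(j - 5)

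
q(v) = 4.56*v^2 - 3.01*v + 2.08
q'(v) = 9.12*v - 3.01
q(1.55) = 8.37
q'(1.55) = 11.13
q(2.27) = 18.74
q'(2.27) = 17.69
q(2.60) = 25.08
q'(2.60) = 20.70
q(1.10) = 4.29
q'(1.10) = 7.02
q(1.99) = 14.15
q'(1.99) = 15.14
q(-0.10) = 2.43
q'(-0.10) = -3.92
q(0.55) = 1.80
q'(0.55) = 2.01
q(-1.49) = 16.69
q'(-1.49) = -16.60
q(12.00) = 622.60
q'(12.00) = 106.43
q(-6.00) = 184.30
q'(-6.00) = -57.73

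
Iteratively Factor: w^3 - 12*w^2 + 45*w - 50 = (w - 5)*(w^2 - 7*w + 10) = (w - 5)^2*(w - 2)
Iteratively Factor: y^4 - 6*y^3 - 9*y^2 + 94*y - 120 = (y + 4)*(y^3 - 10*y^2 + 31*y - 30) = (y - 3)*(y + 4)*(y^2 - 7*y + 10) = (y - 5)*(y - 3)*(y + 4)*(y - 2)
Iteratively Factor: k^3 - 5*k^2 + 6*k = (k)*(k^2 - 5*k + 6) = k*(k - 3)*(k - 2)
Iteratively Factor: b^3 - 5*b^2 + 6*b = (b - 3)*(b^2 - 2*b) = (b - 3)*(b - 2)*(b)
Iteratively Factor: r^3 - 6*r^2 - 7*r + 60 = (r - 4)*(r^2 - 2*r - 15) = (r - 4)*(r + 3)*(r - 5)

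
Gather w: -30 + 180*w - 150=180*w - 180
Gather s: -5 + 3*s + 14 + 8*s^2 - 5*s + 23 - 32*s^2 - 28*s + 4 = -24*s^2 - 30*s + 36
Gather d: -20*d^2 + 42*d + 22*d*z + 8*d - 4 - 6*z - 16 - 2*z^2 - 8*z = -20*d^2 + d*(22*z + 50) - 2*z^2 - 14*z - 20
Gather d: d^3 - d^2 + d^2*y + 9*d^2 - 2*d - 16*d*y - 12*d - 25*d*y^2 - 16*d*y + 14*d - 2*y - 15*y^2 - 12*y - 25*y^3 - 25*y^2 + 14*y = d^3 + d^2*(y + 8) + d*(-25*y^2 - 32*y) - 25*y^3 - 40*y^2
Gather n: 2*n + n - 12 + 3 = 3*n - 9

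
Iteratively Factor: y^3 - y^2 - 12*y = (y - 4)*(y^2 + 3*y) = y*(y - 4)*(y + 3)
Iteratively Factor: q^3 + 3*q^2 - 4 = (q + 2)*(q^2 + q - 2) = (q + 2)^2*(q - 1)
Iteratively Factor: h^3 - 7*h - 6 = (h - 3)*(h^2 + 3*h + 2) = (h - 3)*(h + 2)*(h + 1)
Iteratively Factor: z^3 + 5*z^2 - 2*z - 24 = (z - 2)*(z^2 + 7*z + 12) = (z - 2)*(z + 3)*(z + 4)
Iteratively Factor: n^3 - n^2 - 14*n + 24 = (n + 4)*(n^2 - 5*n + 6) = (n - 2)*(n + 4)*(n - 3)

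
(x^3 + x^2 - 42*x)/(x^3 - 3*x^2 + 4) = x*(x^2 + x - 42)/(x^3 - 3*x^2 + 4)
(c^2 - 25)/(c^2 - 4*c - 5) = (c + 5)/(c + 1)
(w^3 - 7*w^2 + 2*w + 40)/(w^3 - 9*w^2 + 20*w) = (w + 2)/w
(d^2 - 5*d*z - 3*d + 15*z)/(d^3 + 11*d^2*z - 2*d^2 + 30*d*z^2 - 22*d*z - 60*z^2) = (d^2 - 5*d*z - 3*d + 15*z)/(d^3 + 11*d^2*z - 2*d^2 + 30*d*z^2 - 22*d*z - 60*z^2)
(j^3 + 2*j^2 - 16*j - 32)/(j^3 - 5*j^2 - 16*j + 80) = (j + 2)/(j - 5)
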